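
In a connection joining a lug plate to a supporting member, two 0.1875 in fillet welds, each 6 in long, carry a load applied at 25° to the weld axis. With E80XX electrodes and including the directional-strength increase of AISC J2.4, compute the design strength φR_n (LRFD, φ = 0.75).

φR_n ≈ 65.1 kips

E80XX → F_EXX = 80 ksi.
t_e = 0.707 × 0.1875 = 0.1326 in; A_we = 0.1326 × 12 = 1.591 in².
Directional factor: 1.0 + 0.5 sin^1.5(25°) = 1.137.
F_nw = 0.6 × 80 × 1.137 = 54.59 ksi.
φR_n = 0.75 × 54.59 × 1.591 = 65.13 kips.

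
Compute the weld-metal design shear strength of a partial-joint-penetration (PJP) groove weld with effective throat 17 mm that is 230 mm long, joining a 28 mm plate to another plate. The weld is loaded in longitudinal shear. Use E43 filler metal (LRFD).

φR_n ≈ 757 kN

E43XX → F_EXX = 430 MPa.
Effective throat (given) t_e = 17 mm.
A_we = 17 × 230 = 3910 mm².
F_nw = 0.6 F_EXX = 258 MPa.
φR_n = 0.75 × 258 × 3910 × 10⁻³ = 756.6 kN.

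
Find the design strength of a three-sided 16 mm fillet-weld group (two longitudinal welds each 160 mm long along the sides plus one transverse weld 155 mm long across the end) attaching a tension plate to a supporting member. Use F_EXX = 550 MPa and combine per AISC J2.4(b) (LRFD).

t_e = 0.707 × 16 = 11.31 mm.
R_nwl = 0.6 × 550 × 11.31 × 320 × 10⁻³ = 1195 kN (longitudinal, 2 welds).
R_nwt = 0.6 × 550 × 11.31 × 155 × 10⁻³ = 578.6 kN (transverse, base value).
(i) R_nwl + R_nwt = 1773 kN; (ii) 0.85 R_nwl + 1.5 R_nwt = 1883 kN.
R_n = max = 1883 kN [governs: (ii)]; φR_n = 1412 kN.

φR_n ≈ 1410 kN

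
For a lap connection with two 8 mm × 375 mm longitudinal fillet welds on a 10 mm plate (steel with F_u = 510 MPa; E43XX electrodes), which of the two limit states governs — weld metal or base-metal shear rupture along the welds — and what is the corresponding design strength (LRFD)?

φR_n ≈ 821 kN (weld metal governs)

E43XX → F_EXX = 430 MPa.
t_e = 0.707 × 8 = 5.656 mm; L = 750 mm.
Weld metal: φR_n = 0.75 × 0.6 × 430 × 5.656 × 750 × 10⁻³ = 820.8 kN.
Base metal (shear rupture): φR_n = 0.75 × 0.6 × 510 × 10 × 750 × 10⁻³ = 1721 kN.
Governing: weld metal.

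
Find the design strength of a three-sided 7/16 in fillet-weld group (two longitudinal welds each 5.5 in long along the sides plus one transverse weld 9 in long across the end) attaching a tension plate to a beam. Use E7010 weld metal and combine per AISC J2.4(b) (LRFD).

E70XX → F_EXX = 70 ksi.
t_e = 0.707 × 0.4375 = 0.3093 in.
R_nwl = 0.6 × 70 × 0.3093 × 11 = 142.9 kips (longitudinal, 2 welds).
R_nwt = 0.6 × 70 × 0.3093 × 9 = 116.9 kips (transverse, base value).
(i) R_nwl + R_nwt = 259.8 kips; (ii) 0.85 R_nwl + 1.5 R_nwt = 296.8 kips.
R_n = max = 296.8 kips [governs: (ii)]; φR_n = 222.6 kips.

φR_n ≈ 223 kips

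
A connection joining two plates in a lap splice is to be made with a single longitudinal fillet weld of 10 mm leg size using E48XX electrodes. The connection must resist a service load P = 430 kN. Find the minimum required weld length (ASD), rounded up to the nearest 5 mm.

L = 425 mm

E48XX → F_EXX = 480 MPa.
Throat t_e = 0.707 × 10 = 7.07 mm.
r_n/Ω = (0.6 × 480 × 7.07) / 2.0 = 1018 N/mm = 1.018 kN/mm.
L_req = P / (r_n/Ω) = 430 / 1.018 = 422.4 mm total.
Round up → use L = 425 mm.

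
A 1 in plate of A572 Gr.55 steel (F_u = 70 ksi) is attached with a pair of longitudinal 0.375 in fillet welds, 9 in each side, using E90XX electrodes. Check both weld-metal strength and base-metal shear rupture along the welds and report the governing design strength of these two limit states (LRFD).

E90XX → F_EXX = 90 ksi.
t_e = 0.707 × 0.375 = 0.2651 in; L = 18 in.
Weld metal: φR_n = 0.75 × 0.6 × 90 × 0.2651 × 18 = 193.3 kip.
Base metal (shear rupture): φR_n = 0.75 × 0.6 × 70 × 1 × 18 = 567 kip.
Governing: weld metal.

φR_n ≈ 193 kip (weld metal governs)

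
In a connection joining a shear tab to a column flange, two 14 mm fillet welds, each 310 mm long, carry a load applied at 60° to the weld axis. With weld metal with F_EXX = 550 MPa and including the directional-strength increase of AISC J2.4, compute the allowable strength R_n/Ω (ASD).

R_n/Ω ≈ 1420 kN

t_e = 0.707 × 14 = 9.898 mm; A_we = 9.898 × 620 = 6137 mm².
Directional factor: 1.0 + 0.5 sin^1.5(60°) = 1.403.
F_nw = 0.6 × 550 × 1.403 = 463 MPa.
R_n/Ω = (463 × 6137) / 2.0 × 10⁻³ = 1421 kN.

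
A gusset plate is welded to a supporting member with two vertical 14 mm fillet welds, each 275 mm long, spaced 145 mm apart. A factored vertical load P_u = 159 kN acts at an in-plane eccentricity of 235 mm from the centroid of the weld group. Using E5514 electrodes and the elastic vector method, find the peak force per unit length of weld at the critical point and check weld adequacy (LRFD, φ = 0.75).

f_max ≈ 1080 N/mm; adequate

E55XX → F_EXX = 550 MPa.
Total weld length L_w = 550 mm. Treat welds as unit-width lines.
Polar moment about centroid: J = 2[d³/12 + d(b/2)²] = 2[275³/12 + 275×72.5²] = 6357000 mm³.
Direct shear f_v = P/L_w = 159×10³ / 550 = 289.1 N/mm (vertical).
Torsion M = P·e = 159×10³ × 235 = 37365000 N·mm.
Critical point at (x, y) = (72.5, 137.5) from centroid. f_tx = M·y/J = 808.2 N/mm; f_ty = M·x/J = 426.1 N/mm.
Resultant f_max = √[f_tx² + (f_v + f_ty)²] = √[808.2² + (289.1 + 426.1)²] = 1079 N/mm.
Capacity per unit length: φr_n = 0.75 × 0.6 × 550 × (0.707 × 14) = 2450 N/mm.
1079 ≤ 2450 → adequate.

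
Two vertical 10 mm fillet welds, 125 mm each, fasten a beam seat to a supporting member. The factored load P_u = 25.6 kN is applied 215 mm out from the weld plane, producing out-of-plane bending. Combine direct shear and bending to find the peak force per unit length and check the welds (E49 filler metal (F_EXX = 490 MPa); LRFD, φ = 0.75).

L_w = 2 × 125 = 250 mm; section modulus (unit throat) S = 2 × L²/6 = 5208 mm².
Direct shear f_v = P/L_w = 25.6×10³/250 = 102.4 N/mm.
Moment M = P × e = 25.6×10³ × 215 = 5504000 N·mm; bending f_b = M/S = 1057 N/mm.
f_max = √(f_v² + f_b²) = √(102.4² + 1057²) = 1062 N/mm.
φr_n = 0.75 × 0.6 × 490 × (0.707 × 10) = 1559 N/mm → adequate.

f_max ≈ 1060 N/mm; adequate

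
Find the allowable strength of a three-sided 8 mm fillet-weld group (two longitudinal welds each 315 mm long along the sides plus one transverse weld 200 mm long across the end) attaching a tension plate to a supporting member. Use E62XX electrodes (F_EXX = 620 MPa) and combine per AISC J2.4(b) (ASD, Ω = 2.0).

R_n/Ω ≈ 879 kN

t_e = 0.707 × 8 = 5.656 mm.
R_nwl = 0.6 × 620 × 5.656 × 630 × 10⁻³ = 1326 kN (longitudinal, 2 welds).
R_nwt = 0.6 × 620 × 5.656 × 200 × 10⁻³ = 420.8 kN (transverse, base value).
(i) R_nwl + R_nwt = 1746 kN; (ii) 0.85 R_nwl + 1.5 R_nwt = 1758 kN.
R_n = max = 1758 kN [governs: (ii)]; R_n/Ω = 879 kN.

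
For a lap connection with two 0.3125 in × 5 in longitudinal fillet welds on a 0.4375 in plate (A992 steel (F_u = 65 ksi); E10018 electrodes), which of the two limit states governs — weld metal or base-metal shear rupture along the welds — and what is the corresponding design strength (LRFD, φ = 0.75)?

E100XX → F_EXX = 100 ksi.
t_e = 0.707 × 0.3125 = 0.2209 in; L = 10 in.
Weld metal: φR_n = 0.75 × 0.6 × 100 × 0.2209 × 10 = 99.42 kips.
Base metal (shear rupture): φR_n = 0.75 × 0.6 × 65 × 0.4375 × 10 = 128 kips.
Governing: weld metal.

φR_n ≈ 99.4 kips (weld metal governs)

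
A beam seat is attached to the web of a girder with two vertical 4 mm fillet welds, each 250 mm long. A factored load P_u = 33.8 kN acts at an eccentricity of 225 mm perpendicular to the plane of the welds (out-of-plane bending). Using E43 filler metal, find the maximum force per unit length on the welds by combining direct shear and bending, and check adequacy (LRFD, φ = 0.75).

E43XX → F_EXX = 430 MPa.
L_w = 2 × 250 = 500 mm; section modulus (unit throat) S = 2 × L²/6 = 20830 mm².
Direct shear f_v = P/L_w = 33.8×10³/500 = 67.6 N/mm.
Moment M = P × e = 33.8×10³ × 225 = 7605000 N·mm; bending f_b = M/S = 365 N/mm.
f_max = √(f_v² + f_b²) = √(67.6² + 365²) = 371.2 N/mm.
φr_n = 0.75 × 0.6 × 430 × (0.707 × 4) = 547.2 N/mm → adequate.

f_max ≈ 371 N/mm; adequate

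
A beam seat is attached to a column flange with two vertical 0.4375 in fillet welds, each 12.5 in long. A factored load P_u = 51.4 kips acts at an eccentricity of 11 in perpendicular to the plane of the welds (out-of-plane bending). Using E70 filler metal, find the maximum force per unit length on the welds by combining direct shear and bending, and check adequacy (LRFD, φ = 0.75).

E70XX → F_EXX = 70 ksi.
L_w = 2 × 12.5 = 25 in; section modulus (unit throat) S = 2 × L²/6 = 52.08 in².
Direct shear f_v = P/L_w = 51.4/25 = 2.056 kip/in.
Moment M = P × e = 51.4 × 11 = 565.4 kip·in; bending f_b = M/S = 10.86 kip/in.
f_max = √(f_v² + f_b²) = √(2.056² + 10.86²) = 11.05 kip/in.
φr_n = 0.75 × 0.6 × 70 × (0.707 × 0.4375) = 9.743 kip/in → NOT adequate.

f_max ≈ 11 kip/in; NOT adequate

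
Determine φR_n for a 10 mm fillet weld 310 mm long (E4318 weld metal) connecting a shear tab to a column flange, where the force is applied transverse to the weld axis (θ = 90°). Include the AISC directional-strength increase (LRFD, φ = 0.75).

φR_n ≈ 636 kN

E43XX → F_EXX = 430 MPa.
t_e = 0.707 × 10 = 7.07 mm; A_we = 7.07 × 310 = 2192 mm².
Directional factor: 1.0 + 0.5 sin^1.5(90°) = 1.5.
F_nw = 0.6 × 430 × 1.5 = 387 MPa.
φR_n = 0.75 × 387 × 2192 × 10⁻³ = 636.1 kN.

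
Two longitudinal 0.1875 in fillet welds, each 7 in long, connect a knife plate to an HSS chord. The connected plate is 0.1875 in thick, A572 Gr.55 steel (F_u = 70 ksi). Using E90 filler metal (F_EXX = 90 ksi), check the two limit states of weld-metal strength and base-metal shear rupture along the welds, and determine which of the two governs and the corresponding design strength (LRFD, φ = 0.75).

φR_n ≈ 75.2 kip (weld metal governs)

t_e = 0.707 × 0.1875 = 0.1326 in; L = 14 in.
Weld metal: φR_n = 0.75 × 0.6 × 90 × 0.1326 × 14 = 75.16 kip.
Base metal (shear rupture): φR_n = 0.75 × 0.6 × 70 × 0.1875 × 14 = 82.69 kip.
Governing: weld metal.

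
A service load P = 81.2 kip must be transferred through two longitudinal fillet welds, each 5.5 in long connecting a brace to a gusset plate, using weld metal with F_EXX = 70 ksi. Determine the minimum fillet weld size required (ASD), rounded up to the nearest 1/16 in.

Total weld length L = 11 in.
Required throat t_e = P × Ω / (0.6 F_EXX × L) = 81.2 × 2.0 / (0.6 × 70 × 11) = 0.3515 in.
Required leg w = t_e / 0.707 = 0.4972 in → use 1/2 in.

w = 1/2 in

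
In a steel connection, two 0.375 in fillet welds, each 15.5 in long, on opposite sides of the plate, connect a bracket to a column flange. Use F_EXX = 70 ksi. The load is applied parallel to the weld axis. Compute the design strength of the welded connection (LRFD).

φR_n ≈ 259 kips

Effective throat t_e = 0.707 × 0.375 = 0.2651 in.
Total length L = 31 in; A_we = 0.2651 × 31 = 8.219 in².
F_nw = 0.6 F_EXX = 0.6 × 70 = 42 ksi.
φR_n = 0.75 × 42 × 8.219 = 258.9 kips.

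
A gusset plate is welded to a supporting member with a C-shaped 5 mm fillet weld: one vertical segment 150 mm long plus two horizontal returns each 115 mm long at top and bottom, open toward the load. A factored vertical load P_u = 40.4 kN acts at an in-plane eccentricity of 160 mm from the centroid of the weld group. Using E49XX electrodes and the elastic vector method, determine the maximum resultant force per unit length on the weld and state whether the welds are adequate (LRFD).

E49XX → F_EXX = 490 MPa.
Total weld length L_w = 380 mm. Treat welds as unit-width lines.
Centroid: x̄ = 2×115×57.5 / 380 = 34.8 mm from the vertical weld.
Polar moment about centroid: J = I_x + I_y = [150³/12 + 2×115×75²] + [150×34.8² + 2(115³/12 + 115×22.7²)] = 2129000 mm³.
Direct shear f_v = P/L_w = 40.4×10³ / 380 = 106.3 N/mm (vertical).
Torsion M = P·e = 40.4×10³ × 160 = 6464000 N·mm.
Critical point at (x, y) = (80.2, 75) from centroid. f_tx = M·y/J = 227.7 N/mm; f_ty = M·x/J = 243.5 N/mm.
Resultant f_max = √[f_tx² + (f_v + f_ty)²] = √[227.7² + (106.3 + 243.5)²] = 417.4 N/mm.
Capacity per unit length: φr_n = 0.75 × 0.6 × 490 × (0.707 × 5) = 779.5 N/mm.
417.4 ≤ 779.5 → adequate.

f_max ≈ 417 N/mm; adequate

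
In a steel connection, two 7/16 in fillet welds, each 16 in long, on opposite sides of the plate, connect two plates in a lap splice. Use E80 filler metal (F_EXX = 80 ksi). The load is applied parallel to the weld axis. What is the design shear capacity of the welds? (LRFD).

φR_n ≈ 356 kips

Effective throat t_e = 0.707 × 0.4375 = 0.3093 in.
Total length L = 32 in; A_we = 0.3093 × 32 = 9.898 in².
F_nw = 0.6 F_EXX = 0.6 × 80 = 48 ksi.
φR_n = 0.75 × 48 × 9.898 = 356.3 kips.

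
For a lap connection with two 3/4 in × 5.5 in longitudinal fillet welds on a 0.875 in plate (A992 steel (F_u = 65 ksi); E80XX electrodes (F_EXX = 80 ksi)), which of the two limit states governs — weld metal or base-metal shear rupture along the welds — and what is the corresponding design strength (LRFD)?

t_e = 0.707 × 0.75 = 0.5302 in; L = 11 in.
Weld metal: φR_n = 0.75 × 0.6 × 80 × 0.5302 × 11 = 210 kips.
Base metal (shear rupture): φR_n = 0.75 × 0.6 × 65 × 0.875 × 11 = 281.5 kips.
Governing: weld metal.

φR_n ≈ 210 kips (weld metal governs)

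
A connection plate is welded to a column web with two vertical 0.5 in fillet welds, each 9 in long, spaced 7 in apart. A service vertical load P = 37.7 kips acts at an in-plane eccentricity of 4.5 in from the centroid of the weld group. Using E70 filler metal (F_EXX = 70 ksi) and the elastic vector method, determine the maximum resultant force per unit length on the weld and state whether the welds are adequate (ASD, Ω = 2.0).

f_max ≈ 4.43 kip/in; adequate

Total weld length L_w = 18 in. Treat welds as unit-width lines.
Polar moment about centroid: J = 2[d³/12 + d(b/2)²] = 2[9³/12 + 9×3.5²] = 342 in³.
Direct shear f_v = P/L_w = 37.7 / 18 = 2.094 kip/in (vertical).
Torsion M = P·e = 37.7 × 4.5 = 169.65 kip·in.
Critical point at (x, y) = (3.5, 4.5) from centroid. f_tx = M·y/J = 2.232 kip/in; f_ty = M·x/J = 1.736 kip/in.
Resultant f_max = √[f_tx² + (f_v + f_ty)²] = √[2.232² + (2.094 + 1.736)²] = 4.434 kip/in.
Capacity per unit length: r_n/Ω = (1/2.0) × 0.6 × 70 × (0.707 × 0.5) = 7.423 kip/in.
4.434 ≤ 7.423 → adequate.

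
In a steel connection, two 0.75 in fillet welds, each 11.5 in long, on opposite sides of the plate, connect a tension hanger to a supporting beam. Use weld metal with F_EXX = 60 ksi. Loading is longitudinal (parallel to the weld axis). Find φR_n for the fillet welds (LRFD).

Effective throat t_e = 0.707 × 0.75 = 0.5302 in.
Total length L = 23 in; A_we = 0.5302 × 23 = 12.2 in².
F_nw = 0.6 F_EXX = 0.6 × 60 = 36 ksi.
φR_n = 0.75 × 36 × 12.2 = 329.3 kip.

φR_n ≈ 329 kip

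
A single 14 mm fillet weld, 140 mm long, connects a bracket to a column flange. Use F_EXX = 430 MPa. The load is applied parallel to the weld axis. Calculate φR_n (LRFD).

Effective throat t_e = 0.707 × 14 = 9.898 mm.
Total length L = 140 mm; A_we = 9.898 × 140 = 1386 mm².
F_nw = 0.6 F_EXX = 0.6 × 430 = 258 MPa.
φR_n = 0.75 × 258 × 1386 × 10⁻³ = 268.1 kN.

φR_n ≈ 268 kN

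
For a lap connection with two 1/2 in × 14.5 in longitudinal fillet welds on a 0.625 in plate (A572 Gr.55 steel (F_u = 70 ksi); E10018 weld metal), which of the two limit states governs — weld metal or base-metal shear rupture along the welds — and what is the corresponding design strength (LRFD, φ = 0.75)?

φR_n ≈ 461 kips (weld metal governs)

E100XX → F_EXX = 100 ksi.
t_e = 0.707 × 0.5 = 0.3535 in; L = 29 in.
Weld metal: φR_n = 0.75 × 0.6 × 100 × 0.3535 × 29 = 461.3 kips.
Base metal (shear rupture): φR_n = 0.75 × 0.6 × 70 × 0.625 × 29 = 570.9 kips.
Governing: weld metal.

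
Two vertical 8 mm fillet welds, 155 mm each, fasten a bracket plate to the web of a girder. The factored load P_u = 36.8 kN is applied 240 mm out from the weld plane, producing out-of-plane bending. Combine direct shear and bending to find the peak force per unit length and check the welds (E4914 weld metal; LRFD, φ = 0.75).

f_max ≈ 1110 N/mm; adequate

E49XX → F_EXX = 490 MPa.
L_w = 2 × 155 = 310 mm; section modulus (unit throat) S = 2 × L²/6 = 8008 mm².
Direct shear f_v = P/L_w = 36.8×10³/310 = 118.7 N/mm.
Moment M = P × e = 36.8×10³ × 240 = 8832000 N·mm; bending f_b = M/S = 1103 N/mm.
f_max = √(f_v² + f_b²) = √(118.7² + 1103²) = 1109 N/mm.
φr_n = 0.75 × 0.6 × 490 × (0.707 × 8) = 1247 N/mm → adequate.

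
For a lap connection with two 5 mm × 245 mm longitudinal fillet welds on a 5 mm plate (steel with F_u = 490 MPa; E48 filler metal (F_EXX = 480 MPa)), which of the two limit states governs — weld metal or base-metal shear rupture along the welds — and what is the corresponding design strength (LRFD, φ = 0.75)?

t_e = 0.707 × 5 = 3.535 mm; L = 490 mm.
Weld metal: φR_n = 0.75 × 0.6 × 480 × 3.535 × 490 × 10⁻³ = 374.1 kN.
Base metal (shear rupture): φR_n = 0.75 × 0.6 × 490 × 5 × 490 × 10⁻³ = 540.2 kN.
Governing: weld metal.

φR_n ≈ 374 kN (weld metal governs)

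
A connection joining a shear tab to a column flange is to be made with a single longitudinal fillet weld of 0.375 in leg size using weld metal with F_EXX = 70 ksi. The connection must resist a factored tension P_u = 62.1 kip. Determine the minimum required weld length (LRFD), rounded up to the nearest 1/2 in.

L = 7.5 in

Throat t_e = 0.707 × 0.375 = 0.2651 in.
φr_n = 0.75 × 0.6 × 70 × 0.2651 = 8.351 kip/in.
L_req = P_u / φr_n = 62.1 / 8.351 = 7.436 in total.
Round up → use L = 7.5 in.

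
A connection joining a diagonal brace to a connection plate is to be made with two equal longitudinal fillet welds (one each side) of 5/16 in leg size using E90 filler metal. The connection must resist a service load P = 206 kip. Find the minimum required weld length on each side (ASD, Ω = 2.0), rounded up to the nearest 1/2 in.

E90XX → F_EXX = 90 ksi.
Throat t_e = 0.707 × 0.3125 = 0.2209 in.
r_n/Ω = (0.6 × 90 × 0.2209) / 2.0 = 5.965 kip/in.
L_req = P / (r_n/Ω) = 206 / 5.965 = 34.53 in total.
Per side: 34.53 / 2 = 17.27 in.
Round up → use L = 17.5 in on each side.

L = 17.5 in on each side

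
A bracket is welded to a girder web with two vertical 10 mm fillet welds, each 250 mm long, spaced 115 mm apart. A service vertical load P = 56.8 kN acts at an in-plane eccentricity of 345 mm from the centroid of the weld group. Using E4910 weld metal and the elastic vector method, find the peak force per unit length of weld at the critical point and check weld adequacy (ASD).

E49XX → F_EXX = 490 MPa.
Total weld length L_w = 500 mm. Treat welds as unit-width lines.
Polar moment about centroid: J = 2[d³/12 + d(b/2)²] = 2[250³/12 + 250×57.5²] = 4257000 mm³.
Direct shear f_v = P/L_w = 56.8×10³ / 500 = 113.6 N/mm (vertical).
Torsion M = P·e = 56.8×10³ × 345 = 19596000 N·mm.
Critical point at (x, y) = (57.5, 125) from centroid. f_tx = M·y/J = 575.4 N/mm; f_ty = M·x/J = 264.7 N/mm.
Resultant f_max = √[f_tx² + (f_v + f_ty)²] = √[575.4² + (113.6 + 264.7)²] = 688.6 N/mm.
Capacity per unit length: r_n/Ω = (1/2.0) × 0.6 × 490 × (0.707 × 10) = 1039 N/mm.
688.6 ≤ 1039 → adequate.

f_max ≈ 689 N/mm; adequate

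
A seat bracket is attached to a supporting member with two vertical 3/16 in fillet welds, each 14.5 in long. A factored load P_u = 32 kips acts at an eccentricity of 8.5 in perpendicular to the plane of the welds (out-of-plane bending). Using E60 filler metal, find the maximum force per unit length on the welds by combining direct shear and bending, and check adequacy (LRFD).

E60XX → F_EXX = 60 ksi.
L_w = 2 × 14.5 = 29 in; section modulus (unit throat) S = 2 × L²/6 = 70.08 in².
Direct shear f_v = P/L_w = 32/29 = 1.103 kip/in.
Moment M = P × e = 32 × 8.5 = 272 kip·in; bending f_b = M/S = 3.881 kip/in.
f_max = √(f_v² + f_b²) = √(1.103² + 3.881²) = 4.035 kip/in.
φr_n = 0.75 × 0.6 × 60 × (0.707 × 0.1875) = 3.579 kip/in → NOT adequate.

f_max ≈ 4.03 kip/in; NOT adequate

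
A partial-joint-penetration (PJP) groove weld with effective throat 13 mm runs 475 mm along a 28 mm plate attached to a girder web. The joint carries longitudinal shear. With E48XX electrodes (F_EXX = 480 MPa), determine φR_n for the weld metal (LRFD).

Effective throat (given) t_e = 13 mm.
A_we = 13 × 475 = 6175 mm².
F_nw = 0.6 F_EXX = 288 MPa.
φR_n = 0.75 × 288 × 6175 × 10⁻³ = 1334 kN.

φR_n ≈ 1330 kN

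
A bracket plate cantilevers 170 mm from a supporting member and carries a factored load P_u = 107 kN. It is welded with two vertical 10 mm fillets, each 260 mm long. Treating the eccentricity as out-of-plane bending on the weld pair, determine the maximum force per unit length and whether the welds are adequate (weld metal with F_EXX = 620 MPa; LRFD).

L_w = 2 × 260 = 520 mm; section modulus (unit throat) S = 2 × L²/6 = 22530 mm².
Direct shear f_v = P/L_w = 107×10³/520 = 205.8 N/mm.
Moment M = P × e = 107×10³ × 170 = 18190000 N·mm; bending f_b = M/S = 807.2 N/mm.
f_max = √(f_v² + f_b²) = √(205.8² + 807.2²) = 833.1 N/mm.
φr_n = 0.75 × 0.6 × 620 × (0.707 × 10) = 1973 N/mm → adequate.

f_max ≈ 833 N/mm; adequate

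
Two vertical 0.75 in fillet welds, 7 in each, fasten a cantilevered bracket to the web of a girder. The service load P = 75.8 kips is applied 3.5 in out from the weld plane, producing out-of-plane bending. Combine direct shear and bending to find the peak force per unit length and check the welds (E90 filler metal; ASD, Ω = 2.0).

f_max ≈ 17.1 kip/in; NOT adequate

E90XX → F_EXX = 90 ksi.
L_w = 2 × 7 = 14 in; section modulus (unit throat) S = 2 × L²/6 = 16.33 in².
Direct shear f_v = P/L_w = 75.8/14 = 5.414 kip/in.
Moment M = P × e = 75.8 × 3.5 = 265.3 kip·in; bending f_b = M/S = 16.24 kip/in.
f_max = √(f_v² + f_b²) = √(5.414² + 16.24²) = 17.12 kip/in.
r_n/Ω = (1/2.0) × 0.6 × 90 × (0.707 × 0.75) = 14.32 kip/in → NOT adequate.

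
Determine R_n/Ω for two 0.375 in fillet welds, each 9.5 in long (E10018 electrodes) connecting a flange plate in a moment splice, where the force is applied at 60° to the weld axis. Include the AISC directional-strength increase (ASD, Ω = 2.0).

R_n/Ω ≈ 212 kips

E100XX → F_EXX = 100 ksi.
t_e = 0.707 × 0.375 = 0.2651 in; A_we = 0.2651 × 19 = 5.037 in².
Directional factor: 1.0 + 0.5 sin^1.5(60°) = 1.403.
F_nw = 0.6 × 100 × 1.403 = 84.18 ksi.
R_n/Ω = (84.18 × 5.037) / 2.0 = 212 kips.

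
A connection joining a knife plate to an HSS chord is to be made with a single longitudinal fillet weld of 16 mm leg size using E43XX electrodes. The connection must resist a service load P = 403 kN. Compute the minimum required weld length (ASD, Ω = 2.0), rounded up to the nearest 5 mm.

E43XX → F_EXX = 430 MPa.
Throat t_e = 0.707 × 16 = 11.31 mm.
r_n/Ω = (0.6 × 430 × 11.31) / 2.0 = 1459 N/mm = 1.459 kN/mm.
L_req = P / (r_n/Ω) = 403 / 1.459 = 276.2 mm total.
Round up → use L = 280 mm.

L = 280 mm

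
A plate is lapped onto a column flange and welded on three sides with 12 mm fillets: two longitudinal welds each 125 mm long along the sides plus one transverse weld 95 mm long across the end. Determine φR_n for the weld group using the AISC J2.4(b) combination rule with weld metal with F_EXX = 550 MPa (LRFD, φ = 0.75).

φR_n ≈ 745 kN

t_e = 0.707 × 12 = 8.484 mm.
R_nwl = 0.6 × 550 × 8.484 × 250 × 10⁻³ = 699.9 kN (longitudinal, 2 welds).
R_nwt = 0.6 × 550 × 8.484 × 95 × 10⁻³ = 266 kN (transverse, base value).
(i) R_nwl + R_nwt = 965.9 kN; (ii) 0.85 R_nwl + 1.5 R_nwt = 993.9 kN.
R_n = max = 993.9 kN [governs: (ii)]; φR_n = 745.4 kN.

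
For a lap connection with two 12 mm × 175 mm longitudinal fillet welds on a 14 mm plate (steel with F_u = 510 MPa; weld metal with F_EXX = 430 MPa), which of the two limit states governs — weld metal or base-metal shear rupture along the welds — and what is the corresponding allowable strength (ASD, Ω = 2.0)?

R_n/Ω ≈ 383 kN (weld metal governs)

t_e = 0.707 × 12 = 8.484 mm; L = 350 mm.
Weld metal: R_n/Ω = (1/2.0) × 0.6 × 430 × 8.484 × 350 × 10⁻³ = 383.1 kN.
Base metal (shear rupture): R_n/Ω = (1/2.0) × 0.6 × 510 × 14 × 350 × 10⁻³ = 749.7 kN.
Governing: weld metal.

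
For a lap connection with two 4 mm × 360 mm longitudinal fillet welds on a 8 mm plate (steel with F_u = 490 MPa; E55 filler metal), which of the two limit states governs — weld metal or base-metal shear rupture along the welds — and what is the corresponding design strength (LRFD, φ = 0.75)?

E55XX → F_EXX = 550 MPa.
t_e = 0.707 × 4 = 2.828 mm; L = 720 mm.
Weld metal: φR_n = 0.75 × 0.6 × 550 × 2.828 × 720 × 10⁻³ = 503.9 kN.
Base metal (shear rupture): φR_n = 0.75 × 0.6 × 490 × 8 × 720 × 10⁻³ = 1270 kN.
Governing: weld metal.

φR_n ≈ 504 kN (weld metal governs)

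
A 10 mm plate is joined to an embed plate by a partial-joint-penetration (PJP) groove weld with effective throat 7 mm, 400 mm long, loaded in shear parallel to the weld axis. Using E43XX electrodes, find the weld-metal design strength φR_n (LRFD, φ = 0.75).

E43XX → F_EXX = 430 MPa.
Effective throat (given) t_e = 7 mm.
A_we = 7 × 400 = 2800 mm².
F_nw = 0.6 F_EXX = 258 MPa.
φR_n = 0.75 × 258 × 2800 × 10⁻³ = 541.8 kN.

φR_n ≈ 542 kN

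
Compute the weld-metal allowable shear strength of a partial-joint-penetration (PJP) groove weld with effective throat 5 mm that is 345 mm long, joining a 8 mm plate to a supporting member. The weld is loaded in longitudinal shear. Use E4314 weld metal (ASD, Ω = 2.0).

R_n/Ω ≈ 223 kN

E43XX → F_EXX = 430 MPa.
Effective throat (given) t_e = 5 mm.
A_we = 5 × 345 = 1725 mm².
F_nw = 0.6 F_EXX = 258 MPa.
R_n/Ω = (258 × 1725) / 2.0 × 10⁻³ = 222.5 kN.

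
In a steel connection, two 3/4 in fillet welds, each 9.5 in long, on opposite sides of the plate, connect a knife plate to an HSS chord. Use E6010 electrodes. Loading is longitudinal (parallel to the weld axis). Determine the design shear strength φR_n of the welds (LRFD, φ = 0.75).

φR_n ≈ 272 kip

E60XX → F_EXX = 60 ksi.
Effective throat t_e = 0.707 × 0.75 = 0.5302 in.
Total length L = 19 in; A_we = 0.5302 × 19 = 10.07 in².
F_nw = 0.6 F_EXX = 0.6 × 60 = 36 ksi.
φR_n = 0.75 × 36 × 10.07 = 272 kip.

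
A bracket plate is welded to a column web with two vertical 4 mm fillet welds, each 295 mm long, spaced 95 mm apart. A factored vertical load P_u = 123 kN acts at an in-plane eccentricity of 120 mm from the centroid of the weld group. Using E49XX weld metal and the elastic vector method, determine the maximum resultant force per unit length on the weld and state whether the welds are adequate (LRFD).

E49XX → F_EXX = 490 MPa.
Total weld length L_w = 590 mm. Treat welds as unit-width lines.
Polar moment about centroid: J = 2[d³/12 + d(b/2)²] = 2[295³/12 + 295×47.5²] = 5610000 mm³.
Direct shear f_v = P/L_w = 123×10³ / 590 = 208.5 N/mm (vertical).
Torsion M = P·e = 123×10³ × 120 = 14760000 N·mm.
Critical point at (x, y) = (47.5, 147.5) from centroid. f_tx = M·y/J = 388.1 N/mm; f_ty = M·x/J = 125 N/mm.
Resultant f_max = √[f_tx² + (f_v + f_ty)²] = √[388.1² + (208.5 + 125)²] = 511.7 N/mm.
Capacity per unit length: φr_n = 0.75 × 0.6 × 490 × (0.707 × 4) = 623.6 N/mm.
511.7 ≤ 623.6 → adequate.

f_max ≈ 512 N/mm; adequate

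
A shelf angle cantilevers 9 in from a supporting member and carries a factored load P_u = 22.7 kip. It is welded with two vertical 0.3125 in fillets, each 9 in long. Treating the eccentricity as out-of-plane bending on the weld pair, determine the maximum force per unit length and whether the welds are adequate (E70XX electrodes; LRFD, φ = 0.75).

f_max ≈ 7.67 kip/in; NOT adequate

E70XX → F_EXX = 70 ksi.
L_w = 2 × 9 = 18 in; section modulus (unit throat) S = 2 × L²/6 = 27 in².
Direct shear f_v = P/L_w = 22.7/18 = 1.261 kip/in.
Moment M = P × e = 22.7 × 9 = 204.3 kip·in; bending f_b = M/S = 7.567 kip/in.
f_max = √(f_v² + f_b²) = √(1.261² + 7.567²) = 7.671 kip/in.
φr_n = 0.75 × 0.6 × 70 × (0.707 × 0.3125) = 6.96 kip/in → NOT adequate.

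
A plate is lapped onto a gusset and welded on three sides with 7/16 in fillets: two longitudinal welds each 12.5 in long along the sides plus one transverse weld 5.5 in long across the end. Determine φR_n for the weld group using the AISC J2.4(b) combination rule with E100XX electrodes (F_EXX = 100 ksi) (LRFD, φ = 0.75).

φR_n ≈ 425 kip

t_e = 0.707 × 0.4375 = 0.3093 in.
R_nwl = 0.6 × 100 × 0.3093 × 25 = 464 kip (longitudinal, 2 welds).
R_nwt = 0.6 × 100 × 0.3093 × 5.5 = 102.1 kip (transverse, base value).
(i) R_nwl + R_nwt = 566 kip; (ii) 0.85 R_nwl + 1.5 R_nwt = 547.5 kip.
R_n = max = 566 kip [governs: (i)]; φR_n = 424.5 kip.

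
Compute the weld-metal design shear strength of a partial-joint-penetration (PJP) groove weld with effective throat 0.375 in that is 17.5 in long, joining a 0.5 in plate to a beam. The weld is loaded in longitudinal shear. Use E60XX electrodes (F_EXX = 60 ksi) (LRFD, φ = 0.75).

φR_n ≈ 177 kips

Effective throat (given) t_e = 0.375 in.
A_we = 0.375 × 17.5 = 6.562 in².
F_nw = 0.6 F_EXX = 36 ksi.
φR_n = 0.75 × 36 × 6.562 = 177.2 kips.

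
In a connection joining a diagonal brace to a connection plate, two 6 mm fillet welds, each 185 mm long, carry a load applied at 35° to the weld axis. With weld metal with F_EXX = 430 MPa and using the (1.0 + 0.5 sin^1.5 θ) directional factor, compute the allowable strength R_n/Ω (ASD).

R_n/Ω ≈ 246 kN

t_e = 0.707 × 6 = 4.242 mm; A_we = 4.242 × 370 = 1570 mm².
Directional factor: 1.0 + 0.5 sin^1.5(35°) = 1.217.
F_nw = 0.6 × 430 × 1.217 = 314 MPa.
R_n/Ω = (314 × 1570) / 2.0 × 10⁻³ = 246.4 kN.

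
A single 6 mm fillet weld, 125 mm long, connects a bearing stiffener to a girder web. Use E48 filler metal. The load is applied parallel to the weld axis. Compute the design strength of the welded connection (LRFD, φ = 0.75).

φR_n ≈ 115 kN

E48XX → F_EXX = 480 MPa.
Effective throat t_e = 0.707 × 6 = 4.242 mm.
Total length L = 125 mm; A_we = 4.242 × 125 = 530.2 mm².
F_nw = 0.6 F_EXX = 0.6 × 480 = 288 MPa.
φR_n = 0.75 × 288 × 530.2 × 10⁻³ = 114.5 kN.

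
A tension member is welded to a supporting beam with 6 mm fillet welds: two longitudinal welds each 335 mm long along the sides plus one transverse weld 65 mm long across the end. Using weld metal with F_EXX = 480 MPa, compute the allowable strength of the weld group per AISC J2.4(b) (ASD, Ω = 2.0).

t_e = 0.707 × 6 = 4.242 mm.
R_nwl = 0.6 × 480 × 4.242 × 670 × 10⁻³ = 818.5 kN (longitudinal, 2 welds).
R_nwt = 0.6 × 480 × 4.242 × 65 × 10⁻³ = 79.41 kN (transverse, base value).
(i) R_nwl + R_nwt = 897.9 kN; (ii) 0.85 R_nwl + 1.5 R_nwt = 814.9 kN.
R_n = max = 897.9 kN [governs: (i)]; R_n/Ω = 449 kN.

R_n/Ω ≈ 449 kN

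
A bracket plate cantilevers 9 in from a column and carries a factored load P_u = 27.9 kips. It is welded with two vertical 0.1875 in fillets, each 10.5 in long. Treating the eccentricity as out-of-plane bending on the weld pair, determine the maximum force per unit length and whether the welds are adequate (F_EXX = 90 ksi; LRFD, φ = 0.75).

L_w = 2 × 10.5 = 21 in; section modulus (unit throat) S = 2 × L²/6 = 36.75 in².
Direct shear f_v = P/L_w = 27.9/21 = 1.329 kip/in.
Moment M = P × e = 27.9 × 9 = 251.1 kip·in; bending f_b = M/S = 6.833 kip/in.
f_max = √(f_v² + f_b²) = √(1.329² + 6.833²) = 6.961 kip/in.
φr_n = 0.75 × 0.6 × 90 × (0.707 × 0.1875) = 5.369 kip/in → NOT adequate.

f_max ≈ 6.96 kip/in; NOT adequate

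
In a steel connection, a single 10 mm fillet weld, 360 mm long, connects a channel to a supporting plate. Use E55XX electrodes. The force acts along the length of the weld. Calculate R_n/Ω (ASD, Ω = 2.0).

E55XX → F_EXX = 550 MPa.
Effective throat t_e = 0.707 × 10 = 7.07 mm.
Total length L = 360 mm; A_we = 7.07 × 360 = 2545 mm².
F_nw = 0.6 F_EXX = 0.6 × 550 = 330 MPa.
R_n = 330 × 2545 × 10⁻³ = 839.9 kN; R_n/Ω = 839.9/2.0 = 420 kN.

R_n/Ω ≈ 420 kN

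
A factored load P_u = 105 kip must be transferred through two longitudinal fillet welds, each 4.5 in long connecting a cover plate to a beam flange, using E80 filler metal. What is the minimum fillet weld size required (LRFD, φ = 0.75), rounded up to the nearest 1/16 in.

w = 1/2 in

E80XX → F_EXX = 80 ksi.
Total weld length L = 9 in.
Required throat t_e = P_u / (φ × 0.6 F_EXX × L) = 105 / (0.75 × 0.6 × 80 × 9) = 0.3241 in.
Required leg w = t_e / 0.707 = 0.4584 in → use 1/2 in.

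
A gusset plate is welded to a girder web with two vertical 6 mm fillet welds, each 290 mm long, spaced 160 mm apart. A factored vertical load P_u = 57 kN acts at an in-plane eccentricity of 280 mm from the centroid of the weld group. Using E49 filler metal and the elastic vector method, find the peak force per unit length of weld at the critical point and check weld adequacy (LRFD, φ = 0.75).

E49XX → F_EXX = 490 MPa.
Total weld length L_w = 580 mm. Treat welds as unit-width lines.
Polar moment about centroid: J = 2[d³/12 + d(b/2)²] = 2[290³/12 + 290×80²] = 7777000 mm³.
Direct shear f_v = P/L_w = 57×10³ / 580 = 98.28 N/mm (vertical).
Torsion M = P·e = 57×10³ × 280 = 15960000 N·mm.
Critical point at (x, y) = (80, 145) from centroid. f_tx = M·y/J = 297.6 N/mm; f_ty = M·x/J = 164.2 N/mm.
Resultant f_max = √[f_tx² + (f_v + f_ty)²] = √[297.6² + (98.28 + 164.2)²] = 396.8 N/mm.
Capacity per unit length: φr_n = 0.75 × 0.6 × 490 × (0.707 × 6) = 935.4 N/mm.
396.8 ≤ 935.4 → adequate.

f_max ≈ 397 N/mm; adequate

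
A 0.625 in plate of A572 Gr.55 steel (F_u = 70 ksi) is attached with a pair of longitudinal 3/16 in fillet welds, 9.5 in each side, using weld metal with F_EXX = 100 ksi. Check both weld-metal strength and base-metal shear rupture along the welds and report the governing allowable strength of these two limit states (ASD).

R_n/Ω ≈ 75.6 kip (weld metal governs)

t_e = 0.707 × 0.1875 = 0.1326 in; L = 19 in.
Weld metal: R_n/Ω = (1/2.0) × 0.6 × 100 × 0.1326 × 19 = 75.56 kip.
Base metal (shear rupture): R_n/Ω = (1/2.0) × 0.6 × 70 × 0.625 × 19 = 249.4 kip.
Governing: weld metal.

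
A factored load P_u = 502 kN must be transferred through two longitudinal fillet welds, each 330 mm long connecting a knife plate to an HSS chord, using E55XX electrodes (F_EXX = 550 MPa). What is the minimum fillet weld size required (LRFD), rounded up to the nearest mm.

Total weld length L = 660 mm.
Required throat t_e = P_u / (φ × 0.6 F_EXX × L) = 502 / (0.75 × 0.6 × 550 × 660 × 10⁻³) = 3.073 mm.
Required leg w = t_e / 0.707 = 4.347 mm → use 5 mm.

w = 5 mm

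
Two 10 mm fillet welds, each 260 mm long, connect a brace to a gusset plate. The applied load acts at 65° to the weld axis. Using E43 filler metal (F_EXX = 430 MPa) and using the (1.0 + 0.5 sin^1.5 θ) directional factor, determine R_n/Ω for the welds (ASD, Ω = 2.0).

t_e = 0.707 × 10 = 7.07 mm; A_we = 7.07 × 520 = 3676 mm².
Directional factor: 1.0 + 0.5 sin^1.5(65°) = 1.431.
F_nw = 0.6 × 430 × 1.431 = 369.3 MPa.
R_n/Ω = (369.3 × 3676) / 2.0 × 10⁻³ = 678.9 kN.

R_n/Ω ≈ 679 kN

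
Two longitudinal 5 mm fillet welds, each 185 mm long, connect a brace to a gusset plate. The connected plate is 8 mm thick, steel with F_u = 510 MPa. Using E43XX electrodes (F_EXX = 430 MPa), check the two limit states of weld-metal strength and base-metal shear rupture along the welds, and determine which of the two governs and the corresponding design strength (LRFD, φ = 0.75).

φR_n ≈ 253 kN (weld metal governs)

t_e = 0.707 × 5 = 3.535 mm; L = 370 mm.
Weld metal: φR_n = 0.75 × 0.6 × 430 × 3.535 × 370 × 10⁻³ = 253.1 kN.
Base metal (shear rupture): φR_n = 0.75 × 0.6 × 510 × 8 × 370 × 10⁻³ = 679.3 kN.
Governing: weld metal.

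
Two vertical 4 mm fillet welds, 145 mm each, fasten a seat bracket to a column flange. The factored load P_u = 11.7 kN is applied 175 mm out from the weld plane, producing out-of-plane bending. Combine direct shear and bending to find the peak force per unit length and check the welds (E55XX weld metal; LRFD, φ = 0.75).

f_max ≈ 295 N/mm; adequate

E55XX → F_EXX = 550 MPa.
L_w = 2 × 145 = 290 mm; section modulus (unit throat) S = 2 × L²/6 = 7008 mm².
Direct shear f_v = P/L_w = 11.7×10³/290 = 40.34 N/mm.
Moment M = P × e = 11.7×10³ × 175 = 2047500 N·mm; bending f_b = M/S = 292.2 N/mm.
f_max = √(f_v² + f_b²) = √(40.34² + 292.2²) = 294.9 N/mm.
φr_n = 0.75 × 0.6 × 550 × (0.707 × 4) = 699.9 N/mm → adequate.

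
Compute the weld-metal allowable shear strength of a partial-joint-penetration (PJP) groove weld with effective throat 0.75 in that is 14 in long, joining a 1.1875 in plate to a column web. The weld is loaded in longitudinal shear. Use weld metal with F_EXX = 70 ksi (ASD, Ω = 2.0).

R_n/Ω ≈ 220 kips

Effective throat (given) t_e = 0.75 in.
A_we = 0.75 × 14 = 10.5 in².
F_nw = 0.6 F_EXX = 42 ksi.
R_n/Ω = (42 × 10.5) / 2.0 = 220.5 kips.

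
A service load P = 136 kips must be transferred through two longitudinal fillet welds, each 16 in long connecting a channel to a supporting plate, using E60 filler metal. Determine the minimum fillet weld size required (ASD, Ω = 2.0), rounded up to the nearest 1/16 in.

w = 3/8 in

E60XX → F_EXX = 60 ksi.
Total weld length L = 32 in.
Required throat t_e = P × Ω / (0.6 F_EXX × L) = 136 × 2.0 / (0.6 × 60 × 32) = 0.2361 in.
Required leg w = t_e / 0.707 = 0.334 in → use 3/8 in.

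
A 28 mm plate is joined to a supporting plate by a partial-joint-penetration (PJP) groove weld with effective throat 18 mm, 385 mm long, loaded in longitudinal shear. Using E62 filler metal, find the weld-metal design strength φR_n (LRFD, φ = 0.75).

E62XX → F_EXX = 620 MPa.
Effective throat (given) t_e = 18 mm.
A_we = 18 × 385 = 6930 mm².
F_nw = 0.6 F_EXX = 372 MPa.
φR_n = 0.75 × 372 × 6930 × 10⁻³ = 1933 kN.

φR_n ≈ 1930 kN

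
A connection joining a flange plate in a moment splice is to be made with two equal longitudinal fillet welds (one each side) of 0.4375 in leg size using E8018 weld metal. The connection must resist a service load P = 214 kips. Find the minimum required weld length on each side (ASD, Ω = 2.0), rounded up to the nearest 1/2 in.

E80XX → F_EXX = 80 ksi.
Throat t_e = 0.707 × 0.4375 = 0.3093 in.
r_n/Ω = (0.6 × 80 × 0.3093) / 2.0 = 7.423 kip/in.
L_req = P / (r_n/Ω) = 214 / 7.423 = 28.83 in total.
Per side: 28.83 / 2 = 14.41 in.
Round up → use L = 14.5 in on each side.

L = 14.5 in on each side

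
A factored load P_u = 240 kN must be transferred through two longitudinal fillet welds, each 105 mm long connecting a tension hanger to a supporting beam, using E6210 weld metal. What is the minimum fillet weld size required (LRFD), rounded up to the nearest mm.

w = 6 mm

E62XX → F_EXX = 620 MPa.
Total weld length L = 210 mm.
Required throat t_e = P_u / (φ × 0.6 F_EXX × L) = 240 / (0.75 × 0.6 × 620 × 210 × 10⁻³) = 4.096 mm.
Required leg w = t_e / 0.707 = 5.794 mm → use 6 mm.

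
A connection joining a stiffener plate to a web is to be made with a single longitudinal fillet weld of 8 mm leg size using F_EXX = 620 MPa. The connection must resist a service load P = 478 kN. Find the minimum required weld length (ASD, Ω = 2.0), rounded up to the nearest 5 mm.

L = 455 mm

Throat t_e = 0.707 × 8 = 5.656 mm.
r_n/Ω = (0.6 × 620 × 5.656) / 2.0 = 1052 N/mm = 1.052 kN/mm.
L_req = P / (r_n/Ω) = 478 / 1.052 = 454.4 mm total.
Round up → use L = 455 mm.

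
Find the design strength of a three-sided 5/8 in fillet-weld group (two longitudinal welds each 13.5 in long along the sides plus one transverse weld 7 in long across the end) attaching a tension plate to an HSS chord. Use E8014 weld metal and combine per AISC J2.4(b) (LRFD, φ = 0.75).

φR_n ≈ 541 kip

E80XX → F_EXX = 80 ksi.
t_e = 0.707 × 0.625 = 0.4419 in.
R_nwl = 0.6 × 80 × 0.4419 × 27 = 572.7 kip (longitudinal, 2 welds).
R_nwt = 0.6 × 80 × 0.4419 × 7 = 148.5 kip (transverse, base value).
(i) R_nwl + R_nwt = 721.1 kip; (ii) 0.85 R_nwl + 1.5 R_nwt = 709.5 kip.
R_n = max = 721.1 kip [governs: (i)]; φR_n = 540.9 kip.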